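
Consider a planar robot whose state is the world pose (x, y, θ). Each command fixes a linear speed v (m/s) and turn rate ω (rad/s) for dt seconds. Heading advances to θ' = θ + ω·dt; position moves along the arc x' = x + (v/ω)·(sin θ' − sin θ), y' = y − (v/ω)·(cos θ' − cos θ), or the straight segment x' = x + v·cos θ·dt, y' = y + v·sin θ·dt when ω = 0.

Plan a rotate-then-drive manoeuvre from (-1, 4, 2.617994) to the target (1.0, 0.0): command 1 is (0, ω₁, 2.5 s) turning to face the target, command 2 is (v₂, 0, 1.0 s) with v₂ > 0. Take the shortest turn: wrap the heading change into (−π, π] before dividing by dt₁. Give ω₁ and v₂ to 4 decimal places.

heading to target = atan2(0−4, 1−-1) = -1.1071
Δθ = wrap(-1.1071 − 2.6180) = 2.5580; ω₁ = Δθ/dt₁ = 1.0232
distance = √((1−-1)² + (0−4)²) = 4.4721; v₂ = distance/dt₂ = 4.4721

ω₁ = 1.0232, v₂ = 4.4721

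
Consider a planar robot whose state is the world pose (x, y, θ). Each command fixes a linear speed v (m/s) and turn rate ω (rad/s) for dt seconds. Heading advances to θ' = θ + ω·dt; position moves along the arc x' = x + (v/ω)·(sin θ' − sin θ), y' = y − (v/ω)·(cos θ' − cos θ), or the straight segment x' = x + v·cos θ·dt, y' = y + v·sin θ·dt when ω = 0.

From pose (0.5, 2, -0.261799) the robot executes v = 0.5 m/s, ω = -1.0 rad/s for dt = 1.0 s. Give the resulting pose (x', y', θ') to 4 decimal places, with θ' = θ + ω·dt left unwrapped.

θ' = -0.2618 + -1.0·1.0 = -1.2618
R = v/ω = 0.5/-1.0 = -0.5000
x' = 0.5 + -0.5000·(sin -1.2618 − sin -0.2618) = 0.8469
y' = 2 − -0.5000·(cos -1.2618 − cos -0.2618) = 1.6691

(0.8469, 1.6691, -1.2618)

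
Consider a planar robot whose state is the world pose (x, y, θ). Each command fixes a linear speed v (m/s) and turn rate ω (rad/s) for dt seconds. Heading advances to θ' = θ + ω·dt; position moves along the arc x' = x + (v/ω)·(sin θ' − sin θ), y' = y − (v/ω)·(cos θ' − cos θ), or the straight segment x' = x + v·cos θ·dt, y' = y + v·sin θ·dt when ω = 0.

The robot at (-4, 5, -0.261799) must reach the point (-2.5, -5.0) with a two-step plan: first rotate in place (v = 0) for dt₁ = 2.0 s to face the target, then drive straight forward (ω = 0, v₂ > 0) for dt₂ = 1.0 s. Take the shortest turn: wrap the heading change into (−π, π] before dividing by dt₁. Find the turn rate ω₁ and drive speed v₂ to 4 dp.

heading to target = atan2(-5−5, -2.5−-4) = -1.4219
Δθ = wrap(-1.4219 − -0.2618) = -1.1601; ω₁ = Δθ/dt₁ = -0.5801
distance = √((-2.5−-4)² + (-5−5)²) = 10.1119; v₂ = distance/dt₂ = 10.1119

ω₁ = -0.5801, v₂ = 10.1119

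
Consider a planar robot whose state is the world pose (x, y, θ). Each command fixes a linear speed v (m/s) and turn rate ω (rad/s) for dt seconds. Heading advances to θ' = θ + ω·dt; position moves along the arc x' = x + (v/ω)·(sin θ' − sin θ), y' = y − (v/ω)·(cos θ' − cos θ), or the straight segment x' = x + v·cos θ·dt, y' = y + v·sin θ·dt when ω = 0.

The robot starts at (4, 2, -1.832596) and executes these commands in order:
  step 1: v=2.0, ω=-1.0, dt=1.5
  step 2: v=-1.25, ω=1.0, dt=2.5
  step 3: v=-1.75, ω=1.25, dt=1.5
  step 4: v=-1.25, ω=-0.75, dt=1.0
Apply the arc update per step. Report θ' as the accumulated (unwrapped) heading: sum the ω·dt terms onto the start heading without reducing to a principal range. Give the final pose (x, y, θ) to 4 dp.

(-0.3532, 1.6305, 0.2924)

step 1: θ'=-3.3326 (R=-2.0000) → pose (1.6885, 0.5540, -3.3326)
step 2: θ'=-0.8326 (R=-1.2500) → pose (2.8504, 2.6225, -0.8326)
step 3: θ'=1.0424 (R=-1.4000) → pose (0.6057, 2.3861, 1.0424)
step 4: θ'=0.2924 (R=1.6667) → pose (-0.3532, 1.6305, 0.2924)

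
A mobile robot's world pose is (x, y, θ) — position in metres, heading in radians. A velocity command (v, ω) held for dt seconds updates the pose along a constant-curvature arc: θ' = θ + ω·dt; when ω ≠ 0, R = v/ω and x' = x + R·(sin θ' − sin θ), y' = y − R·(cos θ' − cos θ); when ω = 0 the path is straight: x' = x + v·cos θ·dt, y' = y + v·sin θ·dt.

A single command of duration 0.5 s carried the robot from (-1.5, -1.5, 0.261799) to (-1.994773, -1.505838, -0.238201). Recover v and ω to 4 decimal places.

v = -1.0000, ω = -1.0000

Δθ = -0.238201 − 0.261799 = -0.500000
ω = Δθ/dt = -0.500000/0.5 = -1.0000
R = Δx/(sin θ' − sin θ) = 1.0000
v = R·ω = 1.0000·-1.0000 = -1.0000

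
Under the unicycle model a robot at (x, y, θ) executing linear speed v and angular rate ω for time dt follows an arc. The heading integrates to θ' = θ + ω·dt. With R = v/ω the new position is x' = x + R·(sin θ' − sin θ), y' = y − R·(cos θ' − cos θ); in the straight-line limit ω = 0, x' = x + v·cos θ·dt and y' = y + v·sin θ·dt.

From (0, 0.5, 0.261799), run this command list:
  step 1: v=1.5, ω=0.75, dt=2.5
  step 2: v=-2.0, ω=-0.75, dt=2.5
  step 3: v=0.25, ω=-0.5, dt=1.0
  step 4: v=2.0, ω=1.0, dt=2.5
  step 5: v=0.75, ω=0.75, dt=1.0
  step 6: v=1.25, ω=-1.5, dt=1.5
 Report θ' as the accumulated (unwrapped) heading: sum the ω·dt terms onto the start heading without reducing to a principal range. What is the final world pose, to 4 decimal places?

(0.7618, 4.5032, 0.7618)

step 1: θ'=2.1368 (R=2.0000) → pose (1.1705, 3.5044, 2.1368)
step 2: θ'=0.2618 (R=2.6667) → pose (-0.3902, -0.5015, 0.2618)
step 3: θ'=-0.2382 (R=-0.5000) → pose (-0.1428, -0.4985, -0.2382)
step 4: θ'=2.2618 (R=2.0000) → pose (1.8704, 2.7196, 2.2618)
step 5: θ'=3.0118 (R=1.0000) → pose (1.2292, 3.0739, 3.0118)
step 6: θ'=0.7618 (R=-0.8333) → pose (0.7618, 4.5032, 0.7618)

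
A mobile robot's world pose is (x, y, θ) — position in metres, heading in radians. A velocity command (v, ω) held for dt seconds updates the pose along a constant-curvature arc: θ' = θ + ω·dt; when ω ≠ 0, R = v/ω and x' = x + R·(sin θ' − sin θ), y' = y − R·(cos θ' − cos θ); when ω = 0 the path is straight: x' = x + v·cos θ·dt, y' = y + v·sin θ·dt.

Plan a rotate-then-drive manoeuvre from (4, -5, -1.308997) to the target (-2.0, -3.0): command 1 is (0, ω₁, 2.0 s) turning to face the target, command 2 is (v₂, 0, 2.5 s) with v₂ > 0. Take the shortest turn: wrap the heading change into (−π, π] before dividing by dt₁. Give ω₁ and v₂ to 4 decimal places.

ω₁ = -1.0772, v₂ = 2.5298

heading to target = atan2(-3−-5, -2−4) = 2.8198
Δθ = wrap(2.8198 − -1.3090) = -2.1543; ω₁ = Δθ/dt₁ = -1.0772
distance = √((-2−4)² + (-3−-5)²) = 6.3246; v₂ = distance/dt₂ = 2.5298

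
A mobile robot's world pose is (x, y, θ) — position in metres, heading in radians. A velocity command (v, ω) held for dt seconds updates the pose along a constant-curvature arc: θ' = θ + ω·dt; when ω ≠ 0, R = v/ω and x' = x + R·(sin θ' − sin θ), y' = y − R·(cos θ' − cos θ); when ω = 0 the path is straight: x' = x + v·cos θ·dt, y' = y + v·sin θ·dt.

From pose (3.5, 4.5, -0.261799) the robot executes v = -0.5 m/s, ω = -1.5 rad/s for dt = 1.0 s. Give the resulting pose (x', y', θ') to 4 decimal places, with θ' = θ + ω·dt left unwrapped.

(3.2590, 4.8853, -1.7618)

θ' = -0.2618 + -1.5·1.0 = -1.7618
R = v/ω = -0.5/-1.5 = 0.3333
x' = 3.5 + 0.3333·(sin -1.7618 − sin -0.2618) = 3.2590
y' = 4.5 − 0.3333·(cos -1.7618 − cos -0.2618) = 4.8853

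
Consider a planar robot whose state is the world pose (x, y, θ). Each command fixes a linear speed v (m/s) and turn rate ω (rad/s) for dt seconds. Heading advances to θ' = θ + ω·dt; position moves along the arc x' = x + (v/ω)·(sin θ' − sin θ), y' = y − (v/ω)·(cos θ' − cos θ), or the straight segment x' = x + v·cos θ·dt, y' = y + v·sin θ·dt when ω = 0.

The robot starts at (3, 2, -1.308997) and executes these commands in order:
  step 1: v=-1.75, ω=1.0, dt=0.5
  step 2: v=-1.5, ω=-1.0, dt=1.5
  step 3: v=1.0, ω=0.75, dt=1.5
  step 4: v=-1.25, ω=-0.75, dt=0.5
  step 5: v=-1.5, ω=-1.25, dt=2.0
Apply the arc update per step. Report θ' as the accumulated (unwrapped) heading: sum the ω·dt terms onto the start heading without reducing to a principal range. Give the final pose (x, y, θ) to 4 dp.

(4.3329, 4.7522, -4.0590)

step 1: θ'=-0.8090 (R=-1.7500) → pose (2.5759, 2.7550, -0.8090)
step 2: θ'=-2.3090 (R=1.5000) → pose (2.5518, 4.7997, -2.3090)
step 3: θ'=-1.1840 (R=1.3333) → pose (2.3032, 3.3995, -1.1840)
step 4: θ'=-1.5590 (R=1.6667) → pose (2.1802, 4.0085, -1.5590)
step 5: θ'=-4.0590 (R=1.2000) → pose (4.3329, 4.7522, -4.0590)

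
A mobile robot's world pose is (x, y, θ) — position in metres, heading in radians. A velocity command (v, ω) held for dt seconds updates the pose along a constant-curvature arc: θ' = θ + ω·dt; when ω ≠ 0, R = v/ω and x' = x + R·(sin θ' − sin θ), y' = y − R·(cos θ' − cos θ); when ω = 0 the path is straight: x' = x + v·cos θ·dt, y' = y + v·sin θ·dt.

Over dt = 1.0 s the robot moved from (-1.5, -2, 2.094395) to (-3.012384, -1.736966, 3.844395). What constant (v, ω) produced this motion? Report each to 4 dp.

v = 1.7500, ω = 1.7500

Δθ = 3.844395 − 2.094395 = 1.750000
ω = Δθ/dt = 1.750000/1.0 = 1.7500
R = Δx/(sin θ' − sin θ) = 1.0000
v = R·ω = 1.0000·1.7500 = 1.7500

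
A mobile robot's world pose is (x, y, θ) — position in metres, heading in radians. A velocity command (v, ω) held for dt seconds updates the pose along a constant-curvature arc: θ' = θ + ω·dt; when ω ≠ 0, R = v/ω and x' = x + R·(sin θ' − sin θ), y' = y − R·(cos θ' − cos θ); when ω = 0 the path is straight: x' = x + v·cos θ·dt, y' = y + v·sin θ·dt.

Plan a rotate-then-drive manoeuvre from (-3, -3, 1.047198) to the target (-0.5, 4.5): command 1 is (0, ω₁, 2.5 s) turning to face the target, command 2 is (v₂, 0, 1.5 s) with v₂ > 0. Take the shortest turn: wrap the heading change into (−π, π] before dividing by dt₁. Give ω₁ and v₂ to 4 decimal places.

heading to target = atan2(4.5−-3, -0.5−-3) = 1.2490
Δθ = wrap(1.2490 − 1.0472) = 0.2018; ω₁ = Δθ/dt₁ = 0.0807
distance = √((-0.5−-3)² + (4.5−-3)²) = 7.9057; v₂ = distance/dt₂ = 5.2705

ω₁ = 0.0807, v₂ = 5.2705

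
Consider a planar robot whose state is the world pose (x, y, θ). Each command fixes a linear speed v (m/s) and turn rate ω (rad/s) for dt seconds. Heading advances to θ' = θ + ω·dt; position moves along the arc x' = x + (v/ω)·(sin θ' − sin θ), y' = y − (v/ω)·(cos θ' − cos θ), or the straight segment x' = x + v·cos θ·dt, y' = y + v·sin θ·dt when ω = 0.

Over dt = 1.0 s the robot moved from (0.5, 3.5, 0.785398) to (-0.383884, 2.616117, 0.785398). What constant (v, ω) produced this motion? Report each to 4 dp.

Δθ = 0.785398 − 0.785398 = 0.000000
ω = Δθ/dt = 0.000000/1.0 = 0.0000
ω = 0 → v = (Δx·cos θ + Δy·sin θ)/dt = -1.2500

v = -1.2500, ω = 0.0000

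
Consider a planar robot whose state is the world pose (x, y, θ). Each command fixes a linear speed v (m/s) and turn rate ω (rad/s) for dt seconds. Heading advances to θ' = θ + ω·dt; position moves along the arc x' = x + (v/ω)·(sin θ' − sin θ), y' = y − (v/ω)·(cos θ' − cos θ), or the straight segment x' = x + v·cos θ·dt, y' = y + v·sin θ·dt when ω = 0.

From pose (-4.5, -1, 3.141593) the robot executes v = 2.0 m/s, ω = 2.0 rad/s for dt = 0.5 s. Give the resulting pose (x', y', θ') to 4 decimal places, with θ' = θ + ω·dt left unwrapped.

(-5.3415, -1.4597, 4.1416)

θ' = 3.1416 + 2.0·0.5 = 4.1416
R = v/ω = 2.0/2.0 = 1.0000
x' = -4.5 + 1.0000·(sin 4.1416 − sin 3.1416) = -5.3415
y' = -1 − 1.0000·(cos 4.1416 − cos 3.1416) = -1.4597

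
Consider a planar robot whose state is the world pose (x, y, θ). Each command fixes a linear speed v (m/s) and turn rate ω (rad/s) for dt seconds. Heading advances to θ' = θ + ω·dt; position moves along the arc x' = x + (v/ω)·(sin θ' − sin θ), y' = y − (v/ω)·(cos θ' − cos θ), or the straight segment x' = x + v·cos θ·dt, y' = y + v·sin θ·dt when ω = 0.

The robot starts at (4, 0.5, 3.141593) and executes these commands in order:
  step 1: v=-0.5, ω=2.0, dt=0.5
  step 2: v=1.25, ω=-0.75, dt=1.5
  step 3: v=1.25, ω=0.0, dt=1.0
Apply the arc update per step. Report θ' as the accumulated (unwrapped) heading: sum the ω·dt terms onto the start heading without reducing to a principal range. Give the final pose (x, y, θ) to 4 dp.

step 1: θ'=4.1416 (R=-0.2500) → pose (4.2104, 0.6149, 4.1416)
step 2: θ'=3.0166 (R=-1.6667) → pose (2.6001, -0.1382, 3.0166)
step 3: θ'=3.0166 (straight) → pose (1.3599, 0.0176, 3.0166)

(1.3599, 0.0176, 3.0166)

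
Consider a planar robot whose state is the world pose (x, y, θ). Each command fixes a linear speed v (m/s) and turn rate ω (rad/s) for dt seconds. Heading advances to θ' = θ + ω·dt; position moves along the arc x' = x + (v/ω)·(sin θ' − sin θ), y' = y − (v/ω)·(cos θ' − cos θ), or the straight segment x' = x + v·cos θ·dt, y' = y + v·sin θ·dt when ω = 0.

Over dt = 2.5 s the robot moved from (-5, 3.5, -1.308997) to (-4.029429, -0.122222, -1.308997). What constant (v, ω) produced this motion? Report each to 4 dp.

v = 1.5000, ω = 0.0000

Δθ = -1.308997 − -1.308997 = 0.000000
ω = Δθ/dt = 0.000000/2.5 = 0.0000
ω = 0 → v = (Δx·cos θ + Δy·sin θ)/dt = 1.5000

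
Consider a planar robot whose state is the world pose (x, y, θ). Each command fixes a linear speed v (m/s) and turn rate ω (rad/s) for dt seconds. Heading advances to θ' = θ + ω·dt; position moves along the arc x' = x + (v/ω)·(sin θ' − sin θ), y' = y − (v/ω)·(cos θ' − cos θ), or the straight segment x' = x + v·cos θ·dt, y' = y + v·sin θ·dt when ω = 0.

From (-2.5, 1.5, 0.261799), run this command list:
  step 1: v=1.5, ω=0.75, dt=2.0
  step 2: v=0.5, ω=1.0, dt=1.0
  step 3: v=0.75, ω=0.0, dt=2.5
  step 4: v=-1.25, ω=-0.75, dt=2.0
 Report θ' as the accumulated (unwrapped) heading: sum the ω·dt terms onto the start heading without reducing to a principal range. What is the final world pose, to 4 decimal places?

(-2.1311, 2.8214, 1.2618)

step 1: θ'=1.7618 (R=2.0000) → pose (-1.0540, 3.8115, 1.7618)
step 2: θ'=2.7618 (R=0.5000) → pose (-1.3596, 4.1810, 2.7618)
step 3: θ'=2.7618 (straight) → pose (-3.1009, 4.8761, 2.7618)
step 4: θ'=1.2618 (R=1.6667) → pose (-2.1311, 2.8214, 1.2618)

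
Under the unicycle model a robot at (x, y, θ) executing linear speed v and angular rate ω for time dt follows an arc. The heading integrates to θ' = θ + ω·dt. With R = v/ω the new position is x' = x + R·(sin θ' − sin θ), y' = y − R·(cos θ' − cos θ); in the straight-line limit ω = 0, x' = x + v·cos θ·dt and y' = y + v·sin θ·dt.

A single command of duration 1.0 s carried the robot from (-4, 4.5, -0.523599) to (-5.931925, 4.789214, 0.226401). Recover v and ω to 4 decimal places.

Δθ = 0.226401 − -0.523599 = 0.750000
ω = Δθ/dt = 0.750000/1.0 = 0.7500
R = Δx/(sin θ' − sin θ) = -2.6667
v = R·ω = -2.6667·0.7500 = -2.0000

v = -2.0000, ω = 0.7500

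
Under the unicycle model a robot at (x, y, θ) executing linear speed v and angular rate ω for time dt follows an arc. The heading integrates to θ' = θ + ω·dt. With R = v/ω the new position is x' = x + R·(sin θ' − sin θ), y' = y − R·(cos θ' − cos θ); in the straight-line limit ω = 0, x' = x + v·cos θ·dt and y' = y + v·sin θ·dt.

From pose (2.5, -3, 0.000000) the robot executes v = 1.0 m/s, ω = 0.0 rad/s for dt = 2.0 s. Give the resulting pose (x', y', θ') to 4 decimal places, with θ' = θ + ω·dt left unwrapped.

θ' = 0.0000 + 0.0·2.0 = 0.0000
ω = 0 → straight: x' = 2.5 + 1.0·cos(0.0000)·2.0 = 4.5000
y' = -3 + 1.0·sin(0.0000)·2.0 = -3.0000

(4.5000, -3.0000, 0.0000)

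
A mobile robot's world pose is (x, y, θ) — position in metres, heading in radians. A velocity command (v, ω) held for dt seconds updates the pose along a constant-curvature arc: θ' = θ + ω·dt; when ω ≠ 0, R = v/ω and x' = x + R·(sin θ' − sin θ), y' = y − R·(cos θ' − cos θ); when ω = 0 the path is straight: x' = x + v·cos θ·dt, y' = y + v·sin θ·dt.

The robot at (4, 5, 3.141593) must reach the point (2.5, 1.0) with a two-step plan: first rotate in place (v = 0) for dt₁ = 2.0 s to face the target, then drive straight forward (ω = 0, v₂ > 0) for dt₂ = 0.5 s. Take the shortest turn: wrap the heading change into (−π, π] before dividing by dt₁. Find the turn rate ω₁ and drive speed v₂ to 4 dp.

ω₁ = 0.6060, v₂ = 8.5440

heading to target = atan2(1−5, 2.5−4) = -1.9296
Δθ = wrap(-1.9296 − 3.1416) = 1.2120; ω₁ = Δθ/dt₁ = 0.6060
distance = √((2.5−4)² + (1−5)²) = 4.2720; v₂ = distance/dt₂ = 8.5440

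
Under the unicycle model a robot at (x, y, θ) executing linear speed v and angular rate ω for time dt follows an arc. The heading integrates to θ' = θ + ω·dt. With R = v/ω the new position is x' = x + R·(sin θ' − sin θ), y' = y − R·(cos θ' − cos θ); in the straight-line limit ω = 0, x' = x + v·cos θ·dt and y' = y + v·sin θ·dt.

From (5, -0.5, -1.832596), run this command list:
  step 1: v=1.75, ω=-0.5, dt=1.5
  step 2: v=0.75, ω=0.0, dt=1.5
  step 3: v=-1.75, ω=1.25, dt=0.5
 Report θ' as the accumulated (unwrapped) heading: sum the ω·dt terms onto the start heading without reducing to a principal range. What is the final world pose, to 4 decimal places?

(3.0758, -2.4992, -1.9576)

step 1: θ'=-2.5826 (R=-3.5000) → pose (3.4754, -2.5614, -2.5826)
step 2: θ'=-2.5826 (straight) → pose (2.5217, -3.1580, -2.5826)
step 3: θ'=-1.9576 (R=-1.4000) → pose (3.0758, -2.4992, -1.9576)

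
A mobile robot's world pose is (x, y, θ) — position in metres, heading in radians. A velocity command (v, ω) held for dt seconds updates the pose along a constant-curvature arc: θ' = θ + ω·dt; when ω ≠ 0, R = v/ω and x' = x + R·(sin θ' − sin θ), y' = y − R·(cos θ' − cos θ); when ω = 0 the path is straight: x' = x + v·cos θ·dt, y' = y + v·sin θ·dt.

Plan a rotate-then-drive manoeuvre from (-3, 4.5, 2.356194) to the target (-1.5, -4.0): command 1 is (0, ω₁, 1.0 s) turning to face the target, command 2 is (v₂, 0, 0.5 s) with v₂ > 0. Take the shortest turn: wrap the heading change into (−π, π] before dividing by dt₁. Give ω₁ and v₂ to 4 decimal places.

heading to target = atan2(-4−4.5, -1.5−-3) = -1.3961
Δθ = wrap(-1.3961 − 2.3562) = 2.5309; ω₁ = Δθ/dt₁ = 2.5309
distance = √((-1.5−-3)² + (-4−4.5)²) = 8.6313; v₂ = distance/dt₂ = 17.2627

ω₁ = 2.5309, v₂ = 17.2627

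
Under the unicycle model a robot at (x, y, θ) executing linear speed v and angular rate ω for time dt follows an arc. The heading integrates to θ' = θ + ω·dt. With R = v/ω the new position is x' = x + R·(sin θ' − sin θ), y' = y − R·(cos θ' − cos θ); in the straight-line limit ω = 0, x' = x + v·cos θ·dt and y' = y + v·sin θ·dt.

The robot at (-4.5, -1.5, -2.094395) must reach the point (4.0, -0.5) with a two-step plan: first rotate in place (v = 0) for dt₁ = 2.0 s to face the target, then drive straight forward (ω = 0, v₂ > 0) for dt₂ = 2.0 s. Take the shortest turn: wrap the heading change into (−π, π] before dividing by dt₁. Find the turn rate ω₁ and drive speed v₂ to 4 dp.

heading to target = atan2(-0.5−-1.5, 4−-4.5) = 0.1171
Δθ = wrap(0.1171 − -2.0944) = 2.2115; ω₁ = Δθ/dt₁ = 1.1058
distance = √((4−-4.5)² + (-0.5−-1.5)²) = 8.5586; v₂ = distance/dt₂ = 4.2793

ω₁ = 1.1058, v₂ = 4.2793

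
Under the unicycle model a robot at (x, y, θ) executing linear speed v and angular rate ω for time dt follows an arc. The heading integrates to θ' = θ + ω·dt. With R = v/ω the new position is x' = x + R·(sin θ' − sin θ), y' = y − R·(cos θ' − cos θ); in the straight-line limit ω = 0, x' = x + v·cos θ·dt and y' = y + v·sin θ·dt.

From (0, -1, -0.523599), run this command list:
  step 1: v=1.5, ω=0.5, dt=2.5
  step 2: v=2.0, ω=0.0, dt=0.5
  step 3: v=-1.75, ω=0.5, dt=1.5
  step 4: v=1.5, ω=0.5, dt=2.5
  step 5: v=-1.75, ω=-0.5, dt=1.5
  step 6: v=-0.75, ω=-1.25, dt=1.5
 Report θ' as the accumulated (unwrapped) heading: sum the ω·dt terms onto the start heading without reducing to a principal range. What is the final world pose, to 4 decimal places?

(2.6175, -1.8945, 0.1014)

step 1: θ'=0.7264 (R=3.0000) → pose (3.4926, -0.6446, 0.7264)
step 2: θ'=0.7264 (straight) → pose (4.2401, 0.0196, 0.7264)
step 3: θ'=1.4764 (R=-3.5000) → pose (3.0803, -2.2671, 1.4764)
step 4: θ'=2.7264 (R=3.0000) → pose (1.3038, 0.7608, 2.7264)
step 5: θ'=1.9764 (R=3.5000) → pose (3.1080, -1.0608, 1.9764)
step 6: θ'=0.1014 (R=0.6000) → pose (2.6175, -1.8945, 0.1014)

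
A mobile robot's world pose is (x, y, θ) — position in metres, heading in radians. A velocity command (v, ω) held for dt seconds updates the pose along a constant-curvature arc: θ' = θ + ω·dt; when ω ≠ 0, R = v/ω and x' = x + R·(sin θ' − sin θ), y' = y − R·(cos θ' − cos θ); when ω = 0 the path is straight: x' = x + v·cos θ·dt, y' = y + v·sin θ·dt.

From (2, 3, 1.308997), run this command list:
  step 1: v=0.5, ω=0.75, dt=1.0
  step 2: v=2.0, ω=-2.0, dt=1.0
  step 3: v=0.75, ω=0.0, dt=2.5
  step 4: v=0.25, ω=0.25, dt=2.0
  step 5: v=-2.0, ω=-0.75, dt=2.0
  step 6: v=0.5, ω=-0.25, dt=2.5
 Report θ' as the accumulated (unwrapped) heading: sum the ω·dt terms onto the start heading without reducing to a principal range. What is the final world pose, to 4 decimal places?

(1.9265, 4.7354, -1.5660)

step 1: θ'=2.0590 (R=0.6667) → pose (1.9448, 3.4852, 2.0590)
step 2: θ'=0.0590 (R=-1.0000) → pose (2.7691, 4.9525, 0.0590)
step 3: θ'=0.0590 (straight) → pose (4.6408, 5.0631, 0.0590)
step 4: θ'=0.5590 (R=1.0000) → pose (5.1122, 5.2136, 0.5590)
step 5: θ'=-0.9410 (R=2.6667) → pose (1.5429, 5.9037, -0.9410)
step 6: θ'=-1.5660 (R=-2.0000) → pose (1.9265, 4.7354, -1.5660)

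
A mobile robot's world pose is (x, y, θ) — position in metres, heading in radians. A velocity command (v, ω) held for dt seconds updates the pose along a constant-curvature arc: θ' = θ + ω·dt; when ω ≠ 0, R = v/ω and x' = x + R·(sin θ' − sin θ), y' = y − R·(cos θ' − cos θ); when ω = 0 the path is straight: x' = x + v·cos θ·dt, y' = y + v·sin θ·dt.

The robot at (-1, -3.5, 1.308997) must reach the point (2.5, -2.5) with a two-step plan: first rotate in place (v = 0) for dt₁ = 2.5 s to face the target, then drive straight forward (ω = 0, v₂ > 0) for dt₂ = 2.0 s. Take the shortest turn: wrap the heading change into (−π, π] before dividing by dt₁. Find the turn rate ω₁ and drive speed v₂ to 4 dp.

heading to target = atan2(-2.5−-3.5, 2.5−-1) = 0.2783
Δθ = wrap(0.2783 − 1.3090) = -1.0307; ω₁ = Δθ/dt₁ = -0.4123
distance = √((2.5−-1)² + (-2.5−-3.5)²) = 3.6401; v₂ = distance/dt₂ = 1.8200

ω₁ = -0.4123, v₂ = 1.8200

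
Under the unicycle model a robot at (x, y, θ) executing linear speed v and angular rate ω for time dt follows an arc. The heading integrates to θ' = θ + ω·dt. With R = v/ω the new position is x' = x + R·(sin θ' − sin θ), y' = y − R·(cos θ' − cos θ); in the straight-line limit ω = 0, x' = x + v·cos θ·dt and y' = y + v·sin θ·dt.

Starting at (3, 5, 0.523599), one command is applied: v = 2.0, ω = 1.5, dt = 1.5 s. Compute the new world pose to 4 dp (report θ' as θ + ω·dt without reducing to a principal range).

(2.8130, 7.3988, 2.7736)

θ' = 0.5236 + 1.5·1.5 = 2.7736
R = v/ω = 2.0/1.5 = 1.3333
x' = 3 + 1.3333·(sin 2.7736 − sin 0.5236) = 2.8130
y' = 5 − 1.3333·(cos 2.7736 − cos 0.5236) = 7.3988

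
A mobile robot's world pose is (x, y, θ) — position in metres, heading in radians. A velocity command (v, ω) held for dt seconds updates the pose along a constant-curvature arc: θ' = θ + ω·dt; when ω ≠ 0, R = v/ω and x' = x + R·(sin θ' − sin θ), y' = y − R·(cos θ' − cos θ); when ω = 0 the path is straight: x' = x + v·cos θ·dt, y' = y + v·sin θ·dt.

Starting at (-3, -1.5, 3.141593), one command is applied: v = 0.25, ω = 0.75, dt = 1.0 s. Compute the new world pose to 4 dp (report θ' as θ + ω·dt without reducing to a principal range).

(-3.2272, -1.5894, 3.8916)

θ' = 3.1416 + 0.75·1.0 = 3.8916
R = v/ω = 0.25/0.75 = 0.3333
x' = -3 + 0.3333·(sin 3.8916 − sin 3.1416) = -3.2272
y' = -1.5 − 0.3333·(cos 3.8916 − cos 3.1416) = -1.5894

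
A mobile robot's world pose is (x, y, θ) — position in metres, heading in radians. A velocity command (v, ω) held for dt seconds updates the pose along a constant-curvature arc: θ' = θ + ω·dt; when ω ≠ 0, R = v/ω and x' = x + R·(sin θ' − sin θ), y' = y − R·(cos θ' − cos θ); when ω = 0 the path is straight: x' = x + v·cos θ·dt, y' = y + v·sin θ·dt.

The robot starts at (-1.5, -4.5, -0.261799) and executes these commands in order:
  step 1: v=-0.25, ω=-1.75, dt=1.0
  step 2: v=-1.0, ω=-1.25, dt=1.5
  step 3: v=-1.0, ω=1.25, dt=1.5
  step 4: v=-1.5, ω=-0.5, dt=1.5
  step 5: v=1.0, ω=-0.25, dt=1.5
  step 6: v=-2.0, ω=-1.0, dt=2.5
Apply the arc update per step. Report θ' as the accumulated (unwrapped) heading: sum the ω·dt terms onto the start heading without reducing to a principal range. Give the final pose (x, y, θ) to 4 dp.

(2.2909, -6.1839, -5.6368)

step 1: θ'=-2.0118 (R=0.1429) → pose (-1.5922, -4.3010, -2.0118)
step 2: θ'=-3.8868 (R=0.8000) → pose (-0.3263, -4.0546, -3.8868)
step 3: θ'=-2.0118 (R=-0.8000) → pose (0.9397, -3.8081, -2.0118)
step 4: θ'=-2.7618 (R=3.0000) → pose (2.5405, -2.3024, -2.7618)
step 5: θ'=-3.1368 (R=-4.0000) → pose (1.0767, -2.5874, -3.1368)
step 6: θ'=-5.6368 (R=2.0000) → pose (2.2909, -6.1839, -5.6368)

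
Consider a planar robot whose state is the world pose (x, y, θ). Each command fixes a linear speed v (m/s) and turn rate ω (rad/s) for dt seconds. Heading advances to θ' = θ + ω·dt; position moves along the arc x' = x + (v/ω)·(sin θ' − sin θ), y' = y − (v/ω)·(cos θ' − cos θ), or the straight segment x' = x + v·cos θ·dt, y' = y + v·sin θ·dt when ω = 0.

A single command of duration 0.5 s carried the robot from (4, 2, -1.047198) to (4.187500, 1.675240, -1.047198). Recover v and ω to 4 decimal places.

Δθ = -1.047198 − -1.047198 = 0.000000
ω = Δθ/dt = 0.000000/0.5 = 0.0000
ω = 0 → v = (Δx·cos θ + Δy·sin θ)/dt = 0.7500

v = 0.7500, ω = 0.0000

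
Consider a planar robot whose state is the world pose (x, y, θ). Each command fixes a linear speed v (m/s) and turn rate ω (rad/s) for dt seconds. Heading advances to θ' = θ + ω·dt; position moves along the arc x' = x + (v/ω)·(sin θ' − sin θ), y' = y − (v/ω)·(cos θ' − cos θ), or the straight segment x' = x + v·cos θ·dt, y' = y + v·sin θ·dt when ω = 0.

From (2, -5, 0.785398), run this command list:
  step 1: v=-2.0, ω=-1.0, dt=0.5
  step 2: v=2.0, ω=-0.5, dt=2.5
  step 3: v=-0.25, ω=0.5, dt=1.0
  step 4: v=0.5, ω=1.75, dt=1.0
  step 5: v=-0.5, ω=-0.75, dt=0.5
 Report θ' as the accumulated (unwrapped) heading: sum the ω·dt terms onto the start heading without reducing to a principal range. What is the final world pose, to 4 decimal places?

(5.6644, -6.9483, 0.9104)

step 1: θ'=0.2854 (R=2.0000) → pose (1.1489, -5.5049, 0.2854)
step 2: θ'=-0.9646 (R=-4.0000) → pose (5.5623, -7.0641, -0.9646)
step 3: θ'=-0.4646 (R=-0.5000) → pose (5.3754, -6.9020, -0.4646)
step 4: θ'=1.2854 (R=0.2857) → pose (5.7776, -6.7270, 1.2854)
step 5: θ'=0.9104 (R=0.6667) → pose (5.6644, -6.9483, 0.9104)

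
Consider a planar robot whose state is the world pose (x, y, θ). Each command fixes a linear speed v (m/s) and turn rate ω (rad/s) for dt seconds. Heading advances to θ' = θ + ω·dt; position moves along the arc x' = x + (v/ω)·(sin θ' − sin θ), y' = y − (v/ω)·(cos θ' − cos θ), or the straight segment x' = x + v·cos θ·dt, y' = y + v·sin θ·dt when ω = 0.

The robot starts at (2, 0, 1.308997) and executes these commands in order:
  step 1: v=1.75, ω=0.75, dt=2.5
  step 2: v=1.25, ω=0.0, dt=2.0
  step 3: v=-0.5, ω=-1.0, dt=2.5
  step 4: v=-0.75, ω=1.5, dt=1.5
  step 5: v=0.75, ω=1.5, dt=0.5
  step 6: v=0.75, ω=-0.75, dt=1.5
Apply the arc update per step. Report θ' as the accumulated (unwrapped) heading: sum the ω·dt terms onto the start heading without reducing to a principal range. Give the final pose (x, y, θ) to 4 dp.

step 1: θ'=3.1840 (R=2.3333) → pose (-0.3527, 2.9351, 3.1840)
step 2: θ'=3.1840 (straight) → pose (-2.8505, 2.8292, 3.1840)
step 3: θ'=0.6840 (R=0.5000) → pose (-2.5133, 1.9421, 0.6840)
step 4: θ'=2.9340 (R=-0.5000) → pose (-2.3005, 1.0653, 2.9340)
step 5: θ'=3.6840 (R=0.5000) → pose (-2.6616, 1.0043, 3.6840)
step 6: θ'=2.5590 (R=-1.0000) → pose (-3.7280, 1.0257, 2.5590)

(-3.7280, 1.0257, 2.5590)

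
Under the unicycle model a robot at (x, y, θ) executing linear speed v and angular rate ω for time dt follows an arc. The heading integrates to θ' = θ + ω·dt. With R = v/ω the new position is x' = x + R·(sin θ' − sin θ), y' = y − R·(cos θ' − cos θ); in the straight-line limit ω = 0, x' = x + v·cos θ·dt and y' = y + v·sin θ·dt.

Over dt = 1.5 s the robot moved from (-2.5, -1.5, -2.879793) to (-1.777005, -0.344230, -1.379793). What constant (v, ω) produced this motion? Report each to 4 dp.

Δθ = -1.379793 − -2.879793 = 1.500000
ω = Δθ/dt = 1.500000/1.5 = 1.0000
R = −Δy/(cos θ' − cos θ) = -1.0000
v = R·ω = -1.0000·1.0000 = -1.0000

v = -1.0000, ω = 1.0000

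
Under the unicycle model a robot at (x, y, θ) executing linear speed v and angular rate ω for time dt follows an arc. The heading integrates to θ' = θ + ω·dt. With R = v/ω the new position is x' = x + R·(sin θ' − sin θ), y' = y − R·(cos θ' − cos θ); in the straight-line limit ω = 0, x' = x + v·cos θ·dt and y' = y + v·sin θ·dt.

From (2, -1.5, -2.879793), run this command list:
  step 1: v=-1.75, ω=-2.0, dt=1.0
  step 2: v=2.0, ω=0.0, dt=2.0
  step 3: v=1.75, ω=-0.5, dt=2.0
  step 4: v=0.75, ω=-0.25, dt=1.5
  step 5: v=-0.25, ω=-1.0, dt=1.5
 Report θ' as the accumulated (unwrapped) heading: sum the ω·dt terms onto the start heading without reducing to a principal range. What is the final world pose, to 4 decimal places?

(6.6695, 4.5537, -7.7548)

step 1: θ'=-4.8798 (R=0.8750) → pose (3.0892, -2.4910, -4.8798)
step 2: θ'=-4.8798 (straight) → pose (3.7557, 1.4531, -4.8798)
step 3: θ'=-5.8798 (R=-3.5000) → pose (5.8329, 4.0890, -5.8798)
step 4: θ'=-6.2548 (R=-3.0000) → pose (6.9254, 4.3286, -6.2548)
step 5: θ'=-7.7548 (R=0.2500) → pose (6.6695, 4.5537, -7.7548)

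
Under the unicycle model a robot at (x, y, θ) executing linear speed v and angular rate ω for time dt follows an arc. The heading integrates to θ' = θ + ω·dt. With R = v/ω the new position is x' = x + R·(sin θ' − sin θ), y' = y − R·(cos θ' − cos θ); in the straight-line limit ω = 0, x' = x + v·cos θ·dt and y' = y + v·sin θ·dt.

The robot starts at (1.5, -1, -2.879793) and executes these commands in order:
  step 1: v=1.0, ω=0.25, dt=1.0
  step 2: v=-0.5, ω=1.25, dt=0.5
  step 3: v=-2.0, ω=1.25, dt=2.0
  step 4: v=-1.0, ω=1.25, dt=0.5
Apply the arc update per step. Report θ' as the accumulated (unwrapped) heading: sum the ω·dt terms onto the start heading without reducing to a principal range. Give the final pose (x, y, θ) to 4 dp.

step 1: θ'=-2.6298 (R=4.0000) → pose (0.5763, -1.3762, -2.6298)
step 2: θ'=-2.0048 (R=-0.4000) → pose (0.7433, -1.1957, -2.0048)
step 3: θ'=0.4952 (R=-1.6000) → pose (-1.4687, 0.8849, 0.4952)
step 4: θ'=1.1202 (R=-0.8000) → pose (-1.8087, 0.5294, 1.1202)

(-1.8087, 0.5294, 1.1202)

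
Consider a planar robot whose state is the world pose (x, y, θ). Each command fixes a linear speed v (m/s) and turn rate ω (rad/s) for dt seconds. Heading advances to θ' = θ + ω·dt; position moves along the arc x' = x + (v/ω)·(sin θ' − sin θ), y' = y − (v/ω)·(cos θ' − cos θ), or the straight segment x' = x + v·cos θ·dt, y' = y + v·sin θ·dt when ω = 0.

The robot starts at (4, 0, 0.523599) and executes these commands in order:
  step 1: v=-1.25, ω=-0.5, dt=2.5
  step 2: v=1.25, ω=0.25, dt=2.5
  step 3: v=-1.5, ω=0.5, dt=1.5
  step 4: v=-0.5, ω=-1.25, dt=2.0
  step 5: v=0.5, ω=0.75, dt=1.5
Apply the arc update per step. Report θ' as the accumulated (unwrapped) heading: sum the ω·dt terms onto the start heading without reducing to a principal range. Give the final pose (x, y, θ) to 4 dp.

step 1: θ'=-0.7264 (R=2.5000) → pose (1.0895, 0.2961, -0.7264)
step 2: θ'=-0.1014 (R=5.0000) → pose (3.9043, -0.9403, -0.1014)
step 3: θ'=0.6486 (R=-3.0000) → pose (1.7884, -1.5341, 0.6486)
step 4: θ'=-1.8514 (R=0.4000) → pose (1.1624, -1.1046, -1.8514)
step 5: θ'=-0.7264 (R=0.6667) → pose (1.3602, -1.7876, -0.7264)

(1.3602, -1.7876, -0.7264)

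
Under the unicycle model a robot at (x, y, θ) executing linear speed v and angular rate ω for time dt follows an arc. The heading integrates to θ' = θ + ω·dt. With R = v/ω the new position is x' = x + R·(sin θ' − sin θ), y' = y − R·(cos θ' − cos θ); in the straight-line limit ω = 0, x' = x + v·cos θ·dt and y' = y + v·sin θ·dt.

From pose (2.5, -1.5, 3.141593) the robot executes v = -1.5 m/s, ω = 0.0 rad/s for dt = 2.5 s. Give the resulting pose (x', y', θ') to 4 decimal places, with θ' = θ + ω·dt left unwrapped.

(6.2500, -1.5000, 3.1416)

θ' = 3.1416 + 0.0·2.5 = 3.1416
ω = 0 → straight: x' = 2.5 + -1.5·cos(3.1416)·2.5 = 6.2500
y' = -1.5 + -1.5·sin(3.1416)·2.5 = -1.5000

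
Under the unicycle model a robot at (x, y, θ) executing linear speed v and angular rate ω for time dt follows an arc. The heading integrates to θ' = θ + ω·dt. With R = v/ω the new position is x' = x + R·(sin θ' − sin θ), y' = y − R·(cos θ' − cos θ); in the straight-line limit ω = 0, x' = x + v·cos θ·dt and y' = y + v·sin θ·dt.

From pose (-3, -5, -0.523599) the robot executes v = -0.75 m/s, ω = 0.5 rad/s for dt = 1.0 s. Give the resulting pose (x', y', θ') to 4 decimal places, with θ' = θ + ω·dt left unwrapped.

θ' = -0.5236 + 0.5·1.0 = -0.0236
R = v/ω = -0.75/0.5 = -1.5000
x' = -3 + -1.5000·(sin -0.0236 − sin -0.5236) = -3.7146
y' = -5 − -1.5000·(cos -0.0236 − cos -0.5236) = -4.7995

(-3.7146, -4.7995, -0.0236)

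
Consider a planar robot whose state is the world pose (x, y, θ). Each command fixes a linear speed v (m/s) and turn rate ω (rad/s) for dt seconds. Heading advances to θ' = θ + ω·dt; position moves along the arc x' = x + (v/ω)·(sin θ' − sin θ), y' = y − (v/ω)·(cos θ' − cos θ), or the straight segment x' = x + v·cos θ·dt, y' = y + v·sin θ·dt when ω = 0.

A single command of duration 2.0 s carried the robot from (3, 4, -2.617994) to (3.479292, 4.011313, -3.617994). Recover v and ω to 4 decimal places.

v = -0.2500, ω = -0.5000

Δθ = -3.617994 − -2.617994 = -1.000000
ω = Δθ/dt = -1.000000/2.0 = -0.5000
R = Δx/(sin θ' − sin θ) = 0.5000
v = R·ω = 0.5000·-0.5000 = -0.2500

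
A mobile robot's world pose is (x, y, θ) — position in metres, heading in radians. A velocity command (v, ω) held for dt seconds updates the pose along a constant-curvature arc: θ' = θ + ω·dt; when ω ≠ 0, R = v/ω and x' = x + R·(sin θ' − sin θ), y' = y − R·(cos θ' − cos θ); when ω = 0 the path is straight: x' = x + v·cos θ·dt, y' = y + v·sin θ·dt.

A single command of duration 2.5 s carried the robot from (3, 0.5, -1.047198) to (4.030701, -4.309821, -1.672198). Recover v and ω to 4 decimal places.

Δθ = -1.672198 − -1.047198 = -0.625000
ω = Δθ/dt = -0.625000/2.5 = -0.2500
R = −Δy/(cos θ' − cos θ) = -8.0000
v = R·ω = -8.0000·-0.2500 = 2.0000

v = 2.0000, ω = -0.2500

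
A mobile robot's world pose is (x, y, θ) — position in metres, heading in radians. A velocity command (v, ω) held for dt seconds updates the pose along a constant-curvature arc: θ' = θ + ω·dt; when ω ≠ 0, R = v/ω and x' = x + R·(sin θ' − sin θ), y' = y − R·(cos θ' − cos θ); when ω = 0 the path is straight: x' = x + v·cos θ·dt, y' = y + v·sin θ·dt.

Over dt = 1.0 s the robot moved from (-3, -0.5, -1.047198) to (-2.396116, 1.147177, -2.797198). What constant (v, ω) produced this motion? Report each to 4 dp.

v = -2.0000, ω = -1.7500

Δθ = -2.797198 − -1.047198 = -1.750000
ω = Δθ/dt = -1.750000/1.0 = -1.7500
R = −Δy/(cos θ' − cos θ) = 1.1429
v = R·ω = 1.1429·-1.7500 = -2.0000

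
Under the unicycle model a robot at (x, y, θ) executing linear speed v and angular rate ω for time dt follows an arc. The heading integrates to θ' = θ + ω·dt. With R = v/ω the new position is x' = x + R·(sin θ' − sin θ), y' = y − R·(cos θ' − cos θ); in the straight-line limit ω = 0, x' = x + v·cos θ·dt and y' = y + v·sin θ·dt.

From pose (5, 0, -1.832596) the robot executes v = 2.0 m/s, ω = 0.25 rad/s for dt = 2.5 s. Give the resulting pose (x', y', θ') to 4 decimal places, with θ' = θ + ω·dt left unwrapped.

θ' = -1.8326 + 0.25·2.5 = -1.2076
R = v/ω = 2.0/0.25 = 8.0000
x' = 5 + 8.0000·(sin -1.2076 − sin -1.8326) = 5.2493
y' = 0 − 8.0000·(cos -1.2076 − cos -1.8326) = -4.9127

(5.2493, -4.9127, -1.2076)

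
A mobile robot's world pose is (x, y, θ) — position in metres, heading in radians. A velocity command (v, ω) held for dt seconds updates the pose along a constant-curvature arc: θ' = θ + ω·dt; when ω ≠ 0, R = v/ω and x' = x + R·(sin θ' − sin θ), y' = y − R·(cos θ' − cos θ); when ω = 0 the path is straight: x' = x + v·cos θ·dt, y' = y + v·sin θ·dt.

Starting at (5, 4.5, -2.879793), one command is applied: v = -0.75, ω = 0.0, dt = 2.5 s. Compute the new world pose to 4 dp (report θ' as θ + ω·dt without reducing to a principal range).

(6.8111, 4.9853, -2.8798)

θ' = -2.8798 + 0.0·2.5 = -2.8798
ω = 0 → straight: x' = 5 + -0.75·cos(-2.8798)·2.5 = 6.8111
y' = 4.5 + -0.75·sin(-2.8798)·2.5 = 4.9853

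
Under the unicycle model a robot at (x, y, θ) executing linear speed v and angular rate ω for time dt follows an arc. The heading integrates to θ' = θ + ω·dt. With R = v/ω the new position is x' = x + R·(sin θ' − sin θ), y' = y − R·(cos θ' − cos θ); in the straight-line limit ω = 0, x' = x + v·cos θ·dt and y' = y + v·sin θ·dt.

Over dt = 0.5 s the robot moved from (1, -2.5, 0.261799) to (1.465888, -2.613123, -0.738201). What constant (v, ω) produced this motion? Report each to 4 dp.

Δθ = -0.738201 − 0.261799 = -1.000000
ω = Δθ/dt = -1.000000/0.5 = -2.0000
R = Δx/(sin θ' − sin θ) = -0.5000
v = R·ω = -0.5000·-2.0000 = 1.0000

v = 1.0000, ω = -2.0000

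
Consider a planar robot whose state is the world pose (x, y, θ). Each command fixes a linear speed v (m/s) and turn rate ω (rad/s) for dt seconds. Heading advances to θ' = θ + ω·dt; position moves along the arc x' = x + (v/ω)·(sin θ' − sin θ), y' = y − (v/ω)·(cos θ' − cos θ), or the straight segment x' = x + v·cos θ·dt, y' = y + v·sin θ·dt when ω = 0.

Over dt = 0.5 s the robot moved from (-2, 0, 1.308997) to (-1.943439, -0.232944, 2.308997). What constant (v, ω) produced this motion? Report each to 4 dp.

Δθ = 2.308997 − 1.308997 = 1.000000
ω = Δθ/dt = 1.000000/0.5 = 2.0000
R = −Δy/(cos θ' − cos θ) = -0.2500
v = R·ω = -0.2500·2.0000 = -0.5000

v = -0.5000, ω = 2.0000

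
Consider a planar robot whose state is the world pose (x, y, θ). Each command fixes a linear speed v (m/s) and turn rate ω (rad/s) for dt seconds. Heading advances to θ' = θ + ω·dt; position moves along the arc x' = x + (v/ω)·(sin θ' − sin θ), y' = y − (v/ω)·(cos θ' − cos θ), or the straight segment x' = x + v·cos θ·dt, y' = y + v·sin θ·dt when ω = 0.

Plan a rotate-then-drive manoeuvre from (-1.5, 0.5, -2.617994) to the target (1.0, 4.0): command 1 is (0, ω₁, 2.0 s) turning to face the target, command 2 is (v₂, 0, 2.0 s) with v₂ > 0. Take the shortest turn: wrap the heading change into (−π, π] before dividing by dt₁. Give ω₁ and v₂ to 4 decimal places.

ω₁ = -1.3573, v₂ = 2.1506

heading to target = atan2(4−0.5, 1−-1.5) = 0.9505
Δθ = wrap(0.9505 − -2.6180) = -2.7146; ω₁ = Δθ/dt₁ = -1.3573
distance = √((1−-1.5)² + (4−0.5)²) = 4.3012; v₂ = distance/dt₂ = 2.1506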